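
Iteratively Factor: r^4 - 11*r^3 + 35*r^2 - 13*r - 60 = (r + 1)*(r^3 - 12*r^2 + 47*r - 60) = (r - 5)*(r + 1)*(r^2 - 7*r + 12) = (r - 5)*(r - 4)*(r + 1)*(r - 3)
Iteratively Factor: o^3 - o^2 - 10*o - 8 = (o + 1)*(o^2 - 2*o - 8) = (o - 4)*(o + 1)*(o + 2)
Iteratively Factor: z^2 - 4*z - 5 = (z + 1)*(z - 5)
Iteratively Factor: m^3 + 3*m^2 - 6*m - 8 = (m + 4)*(m^2 - m - 2) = (m - 2)*(m + 4)*(m + 1)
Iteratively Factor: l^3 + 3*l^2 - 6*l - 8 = (l + 4)*(l^2 - l - 2) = (l + 1)*(l + 4)*(l - 2)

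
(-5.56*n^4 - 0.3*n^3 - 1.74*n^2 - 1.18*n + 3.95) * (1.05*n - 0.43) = -5.838*n^5 + 2.0758*n^4 - 1.698*n^3 - 0.4908*n^2 + 4.6549*n - 1.6985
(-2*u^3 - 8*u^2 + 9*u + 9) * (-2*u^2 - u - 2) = 4*u^5 + 18*u^4 - 6*u^3 - 11*u^2 - 27*u - 18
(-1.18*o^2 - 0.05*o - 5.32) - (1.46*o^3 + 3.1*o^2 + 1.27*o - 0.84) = -1.46*o^3 - 4.28*o^2 - 1.32*o - 4.48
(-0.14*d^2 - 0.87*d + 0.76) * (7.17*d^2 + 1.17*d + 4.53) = -1.0038*d^4 - 6.4017*d^3 + 3.7971*d^2 - 3.0519*d + 3.4428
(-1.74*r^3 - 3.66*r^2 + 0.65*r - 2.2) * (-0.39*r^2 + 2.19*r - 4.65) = 0.6786*r^5 - 2.3832*r^4 - 0.177899999999999*r^3 + 19.3005*r^2 - 7.8405*r + 10.23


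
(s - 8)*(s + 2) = s^2 - 6*s - 16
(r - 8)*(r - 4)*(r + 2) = r^3 - 10*r^2 + 8*r + 64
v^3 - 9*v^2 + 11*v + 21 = (v - 7)*(v - 3)*(v + 1)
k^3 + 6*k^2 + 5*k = k*(k + 1)*(k + 5)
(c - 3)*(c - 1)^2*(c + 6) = c^4 + c^3 - 23*c^2 + 39*c - 18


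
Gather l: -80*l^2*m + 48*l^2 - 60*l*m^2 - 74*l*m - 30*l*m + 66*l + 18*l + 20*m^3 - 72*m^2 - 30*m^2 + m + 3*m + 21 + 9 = l^2*(48 - 80*m) + l*(-60*m^2 - 104*m + 84) + 20*m^3 - 102*m^2 + 4*m + 30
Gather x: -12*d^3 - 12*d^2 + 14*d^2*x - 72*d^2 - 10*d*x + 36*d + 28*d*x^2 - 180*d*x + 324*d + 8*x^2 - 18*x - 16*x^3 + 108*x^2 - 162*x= -12*d^3 - 84*d^2 + 360*d - 16*x^3 + x^2*(28*d + 116) + x*(14*d^2 - 190*d - 180)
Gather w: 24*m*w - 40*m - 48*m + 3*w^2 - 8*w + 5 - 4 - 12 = -88*m + 3*w^2 + w*(24*m - 8) - 11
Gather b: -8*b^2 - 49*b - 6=-8*b^2 - 49*b - 6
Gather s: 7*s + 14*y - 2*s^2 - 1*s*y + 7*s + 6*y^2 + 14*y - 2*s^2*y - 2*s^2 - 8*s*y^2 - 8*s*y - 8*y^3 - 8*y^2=s^2*(-2*y - 4) + s*(-8*y^2 - 9*y + 14) - 8*y^3 - 2*y^2 + 28*y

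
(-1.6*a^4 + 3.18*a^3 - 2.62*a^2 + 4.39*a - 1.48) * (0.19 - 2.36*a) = 3.776*a^5 - 7.8088*a^4 + 6.7874*a^3 - 10.8582*a^2 + 4.3269*a - 0.2812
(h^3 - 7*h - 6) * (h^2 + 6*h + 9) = h^5 + 6*h^4 + 2*h^3 - 48*h^2 - 99*h - 54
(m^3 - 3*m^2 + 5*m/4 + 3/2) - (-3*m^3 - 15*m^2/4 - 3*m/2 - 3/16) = 4*m^3 + 3*m^2/4 + 11*m/4 + 27/16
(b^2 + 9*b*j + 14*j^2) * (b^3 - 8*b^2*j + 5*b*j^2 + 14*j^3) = b^5 + b^4*j - 53*b^3*j^2 - 53*b^2*j^3 + 196*b*j^4 + 196*j^5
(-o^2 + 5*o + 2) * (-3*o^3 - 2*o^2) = 3*o^5 - 13*o^4 - 16*o^3 - 4*o^2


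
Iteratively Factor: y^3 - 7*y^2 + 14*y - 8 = (y - 2)*(y^2 - 5*y + 4) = (y - 4)*(y - 2)*(y - 1)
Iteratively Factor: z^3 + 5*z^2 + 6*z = (z)*(z^2 + 5*z + 6) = z*(z + 3)*(z + 2)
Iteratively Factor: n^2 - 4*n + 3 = (n - 1)*(n - 3)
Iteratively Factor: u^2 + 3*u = (u + 3)*(u)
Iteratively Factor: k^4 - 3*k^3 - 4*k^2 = (k)*(k^3 - 3*k^2 - 4*k) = k*(k - 4)*(k^2 + k) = k*(k - 4)*(k + 1)*(k)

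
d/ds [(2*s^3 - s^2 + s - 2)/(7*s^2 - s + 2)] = 2*s*(7*s^3 - 2*s^2 + 3*s + 12)/(49*s^4 - 14*s^3 + 29*s^2 - 4*s + 4)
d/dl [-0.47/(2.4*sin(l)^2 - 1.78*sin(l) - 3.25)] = (2.256*sin(l) - 0.8366)*cos(l)/(-2.4*sin(l)^2 + 1.78*sin(l) + 3.25)^2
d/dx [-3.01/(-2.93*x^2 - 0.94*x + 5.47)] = (-17.6386*x - 2.8294)/(2.93*x^2 + 0.94*x - 5.47)^2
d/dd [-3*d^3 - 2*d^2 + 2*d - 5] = -9*d^2 - 4*d + 2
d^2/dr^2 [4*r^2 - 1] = 8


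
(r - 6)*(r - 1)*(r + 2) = r^3 - 5*r^2 - 8*r + 12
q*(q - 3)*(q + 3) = q^3 - 9*q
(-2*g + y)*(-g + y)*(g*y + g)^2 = 2*g^4*y^2 + 4*g^4*y + 2*g^4 - 3*g^3*y^3 - 6*g^3*y^2 - 3*g^3*y + g^2*y^4 + 2*g^2*y^3 + g^2*y^2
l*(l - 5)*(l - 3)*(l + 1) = l^4 - 7*l^3 + 7*l^2 + 15*l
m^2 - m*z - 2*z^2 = (m - 2*z)*(m + z)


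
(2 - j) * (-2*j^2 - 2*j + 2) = 2*j^3 - 2*j^2 - 6*j + 4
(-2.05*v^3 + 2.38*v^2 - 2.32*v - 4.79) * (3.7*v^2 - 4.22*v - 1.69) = -7.585*v^5 + 17.457*v^4 - 15.1631*v^3 - 11.9548*v^2 + 24.1346*v + 8.0951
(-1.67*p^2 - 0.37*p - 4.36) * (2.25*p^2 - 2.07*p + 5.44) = -3.7575*p^4 + 2.6244*p^3 - 18.1289*p^2 + 7.0124*p - 23.7184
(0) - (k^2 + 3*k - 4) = -k^2 - 3*k + 4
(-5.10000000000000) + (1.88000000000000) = -3.22000000000000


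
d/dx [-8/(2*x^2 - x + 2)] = 8*(4*x - 1)/(2*x^2 - x + 2)^2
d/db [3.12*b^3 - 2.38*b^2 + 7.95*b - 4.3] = 9.36*b^2 - 4.76*b + 7.95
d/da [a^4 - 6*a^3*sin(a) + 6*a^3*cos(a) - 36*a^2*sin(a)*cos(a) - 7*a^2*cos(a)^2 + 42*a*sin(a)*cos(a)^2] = -6*sqrt(2)*a^3*sin(a + pi/4) + 4*a^3 + 7*a^2*sin(2*a) - 36*a^2*cos(2*a) + 18*sqrt(2)*a^2*cos(a + pi/4) - 36*a*sin(2*a) + 21*a*cos(a)/2 - 7*a*cos(2*a) + 63*a*cos(3*a)/2 - 7*a + 21*sin(a)/2 + 21*sin(3*a)/2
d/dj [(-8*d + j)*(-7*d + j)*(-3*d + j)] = 101*d^2 - 36*d*j + 3*j^2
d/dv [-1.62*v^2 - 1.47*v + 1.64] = -3.24*v - 1.47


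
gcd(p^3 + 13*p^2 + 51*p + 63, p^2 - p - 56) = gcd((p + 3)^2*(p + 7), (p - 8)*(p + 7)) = p + 7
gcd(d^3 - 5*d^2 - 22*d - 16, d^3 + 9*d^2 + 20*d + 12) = d^2 + 3*d + 2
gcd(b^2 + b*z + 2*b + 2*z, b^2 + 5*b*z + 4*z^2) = b + z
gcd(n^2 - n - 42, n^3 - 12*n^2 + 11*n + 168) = n - 7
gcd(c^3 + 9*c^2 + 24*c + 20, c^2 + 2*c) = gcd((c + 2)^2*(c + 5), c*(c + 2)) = c + 2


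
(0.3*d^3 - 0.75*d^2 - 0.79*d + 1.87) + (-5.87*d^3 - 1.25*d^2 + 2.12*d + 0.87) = -5.57*d^3 - 2.0*d^2 + 1.33*d + 2.74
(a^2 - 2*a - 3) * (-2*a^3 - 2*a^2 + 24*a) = -2*a^5 + 2*a^4 + 34*a^3 - 42*a^2 - 72*a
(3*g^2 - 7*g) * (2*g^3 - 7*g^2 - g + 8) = 6*g^5 - 35*g^4 + 46*g^3 + 31*g^2 - 56*g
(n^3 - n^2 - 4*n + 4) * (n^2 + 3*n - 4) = n^5 + 2*n^4 - 11*n^3 - 4*n^2 + 28*n - 16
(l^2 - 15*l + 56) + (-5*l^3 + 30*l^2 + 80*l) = -5*l^3 + 31*l^2 + 65*l + 56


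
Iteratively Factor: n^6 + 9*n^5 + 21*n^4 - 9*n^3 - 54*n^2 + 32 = (n - 1)*(n^5 + 10*n^4 + 31*n^3 + 22*n^2 - 32*n - 32) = (n - 1)*(n + 4)*(n^4 + 6*n^3 + 7*n^2 - 6*n - 8) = (n - 1)*(n + 4)^2*(n^3 + 2*n^2 - n - 2) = (n - 1)*(n + 2)*(n + 4)^2*(n^2 - 1) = (n - 1)*(n + 1)*(n + 2)*(n + 4)^2*(n - 1)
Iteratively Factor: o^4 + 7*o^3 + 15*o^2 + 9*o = (o)*(o^3 + 7*o^2 + 15*o + 9) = o*(o + 3)*(o^2 + 4*o + 3) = o*(o + 1)*(o + 3)*(o + 3)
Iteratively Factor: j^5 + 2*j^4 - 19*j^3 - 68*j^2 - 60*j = (j - 5)*(j^4 + 7*j^3 + 16*j^2 + 12*j) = (j - 5)*(j + 2)*(j^3 + 5*j^2 + 6*j) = (j - 5)*(j + 2)^2*(j^2 + 3*j) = (j - 5)*(j + 2)^2*(j + 3)*(j)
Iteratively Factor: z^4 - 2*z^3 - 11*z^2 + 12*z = (z - 4)*(z^3 + 2*z^2 - 3*z) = z*(z - 4)*(z^2 + 2*z - 3) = z*(z - 4)*(z - 1)*(z + 3)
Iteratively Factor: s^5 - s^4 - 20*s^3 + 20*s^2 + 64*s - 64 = (s + 4)*(s^4 - 5*s^3 + 20*s - 16) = (s - 1)*(s + 4)*(s^3 - 4*s^2 - 4*s + 16) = (s - 2)*(s - 1)*(s + 4)*(s^2 - 2*s - 8) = (s - 4)*(s - 2)*(s - 1)*(s + 4)*(s + 2)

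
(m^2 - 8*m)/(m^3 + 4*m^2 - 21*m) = (m - 8)/(m^2 + 4*m - 21)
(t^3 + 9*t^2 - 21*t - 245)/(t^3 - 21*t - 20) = (t^2 + 14*t + 49)/(t^2 + 5*t + 4)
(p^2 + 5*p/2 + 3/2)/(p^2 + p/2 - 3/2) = (p + 1)/(p - 1)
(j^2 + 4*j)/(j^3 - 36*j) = (j + 4)/(j^2 - 36)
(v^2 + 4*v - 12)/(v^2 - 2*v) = (v + 6)/v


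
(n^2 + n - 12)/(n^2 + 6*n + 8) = (n - 3)/(n + 2)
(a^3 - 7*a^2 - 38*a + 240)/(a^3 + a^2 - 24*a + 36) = (a^2 - 13*a + 40)/(a^2 - 5*a + 6)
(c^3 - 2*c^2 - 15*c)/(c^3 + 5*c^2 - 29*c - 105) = c/(c + 7)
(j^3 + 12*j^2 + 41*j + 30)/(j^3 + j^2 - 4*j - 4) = (j^2 + 11*j + 30)/(j^2 - 4)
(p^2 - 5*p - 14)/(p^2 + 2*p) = (p - 7)/p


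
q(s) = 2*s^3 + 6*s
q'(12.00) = 870.00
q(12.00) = 3528.00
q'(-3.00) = 60.00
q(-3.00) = -72.00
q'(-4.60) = 132.96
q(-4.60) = -222.27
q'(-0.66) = 8.61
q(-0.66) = -4.53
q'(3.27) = 70.16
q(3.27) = 89.55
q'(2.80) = 53.04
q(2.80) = 60.70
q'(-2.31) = 38.02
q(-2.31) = -38.51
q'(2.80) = 53.04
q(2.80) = 60.70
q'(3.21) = 67.82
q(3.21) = 85.41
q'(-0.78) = 9.65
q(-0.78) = -5.63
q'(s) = 6*s^2 + 6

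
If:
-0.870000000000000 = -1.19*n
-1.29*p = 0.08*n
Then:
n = 0.73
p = -0.05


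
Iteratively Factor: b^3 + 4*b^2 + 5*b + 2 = (b + 1)*(b^2 + 3*b + 2) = (b + 1)^2*(b + 2)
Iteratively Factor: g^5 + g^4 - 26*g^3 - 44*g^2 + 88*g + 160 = (g + 2)*(g^4 - g^3 - 24*g^2 + 4*g + 80) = (g + 2)^2*(g^3 - 3*g^2 - 18*g + 40) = (g - 5)*(g + 2)^2*(g^2 + 2*g - 8) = (g - 5)*(g + 2)^2*(g + 4)*(g - 2)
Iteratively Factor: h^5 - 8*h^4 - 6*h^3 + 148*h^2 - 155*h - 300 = (h - 5)*(h^4 - 3*h^3 - 21*h^2 + 43*h + 60) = (h - 5)^2*(h^3 + 2*h^2 - 11*h - 12) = (h - 5)^2*(h + 1)*(h^2 + h - 12) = (h - 5)^2*(h + 1)*(h + 4)*(h - 3)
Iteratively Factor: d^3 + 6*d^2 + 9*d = (d + 3)*(d^2 + 3*d) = d*(d + 3)*(d + 3)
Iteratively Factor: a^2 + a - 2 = (a - 1)*(a + 2)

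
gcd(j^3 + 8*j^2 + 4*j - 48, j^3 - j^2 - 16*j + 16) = j + 4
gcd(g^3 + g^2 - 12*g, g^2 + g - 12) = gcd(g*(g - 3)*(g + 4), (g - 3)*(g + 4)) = g^2 + g - 12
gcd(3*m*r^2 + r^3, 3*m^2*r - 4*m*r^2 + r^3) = r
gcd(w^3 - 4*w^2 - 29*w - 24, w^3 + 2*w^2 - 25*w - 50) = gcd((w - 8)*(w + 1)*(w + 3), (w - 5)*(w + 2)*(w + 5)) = 1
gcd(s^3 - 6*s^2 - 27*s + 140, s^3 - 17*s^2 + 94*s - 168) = s^2 - 11*s + 28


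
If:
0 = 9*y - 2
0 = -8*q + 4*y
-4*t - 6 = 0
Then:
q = 1/9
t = -3/2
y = 2/9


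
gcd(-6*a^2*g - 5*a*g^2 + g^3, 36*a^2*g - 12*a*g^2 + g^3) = 6*a*g - g^2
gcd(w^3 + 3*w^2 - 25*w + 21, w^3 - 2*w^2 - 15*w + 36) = w - 3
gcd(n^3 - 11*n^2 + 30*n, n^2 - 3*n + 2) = 1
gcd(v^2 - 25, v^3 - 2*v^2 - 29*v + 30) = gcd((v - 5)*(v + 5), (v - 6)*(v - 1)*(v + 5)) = v + 5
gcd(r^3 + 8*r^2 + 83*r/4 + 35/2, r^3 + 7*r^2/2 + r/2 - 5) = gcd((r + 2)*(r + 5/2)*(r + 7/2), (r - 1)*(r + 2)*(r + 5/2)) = r^2 + 9*r/2 + 5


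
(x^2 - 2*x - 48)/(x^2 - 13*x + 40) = (x + 6)/(x - 5)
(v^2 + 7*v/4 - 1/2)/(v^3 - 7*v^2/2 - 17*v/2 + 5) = (4*v - 1)/(2*(2*v^2 - 11*v + 5))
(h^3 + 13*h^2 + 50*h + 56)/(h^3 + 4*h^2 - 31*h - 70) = (h + 4)/(h - 5)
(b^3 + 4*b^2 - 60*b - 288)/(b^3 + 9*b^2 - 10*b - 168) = (b^2 - 2*b - 48)/(b^2 + 3*b - 28)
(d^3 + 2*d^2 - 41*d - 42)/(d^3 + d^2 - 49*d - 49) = (d - 6)/(d - 7)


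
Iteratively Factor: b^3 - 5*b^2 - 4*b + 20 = (b - 5)*(b^2 - 4) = (b - 5)*(b - 2)*(b + 2)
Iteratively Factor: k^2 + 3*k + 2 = (k + 2)*(k + 1)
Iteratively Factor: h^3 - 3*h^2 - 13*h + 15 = (h - 1)*(h^2 - 2*h - 15) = (h - 1)*(h + 3)*(h - 5)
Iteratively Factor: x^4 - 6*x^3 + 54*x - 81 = (x + 3)*(x^3 - 9*x^2 + 27*x - 27) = (x - 3)*(x + 3)*(x^2 - 6*x + 9) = (x - 3)^2*(x + 3)*(x - 3)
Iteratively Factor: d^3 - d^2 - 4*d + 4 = (d - 2)*(d^2 + d - 2) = (d - 2)*(d + 2)*(d - 1)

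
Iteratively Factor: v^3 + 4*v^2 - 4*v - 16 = (v + 2)*(v^2 + 2*v - 8) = (v + 2)*(v + 4)*(v - 2)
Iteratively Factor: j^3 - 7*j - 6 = (j + 1)*(j^2 - j - 6) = (j - 3)*(j + 1)*(j + 2)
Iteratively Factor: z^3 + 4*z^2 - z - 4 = (z - 1)*(z^2 + 5*z + 4) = (z - 1)*(z + 4)*(z + 1)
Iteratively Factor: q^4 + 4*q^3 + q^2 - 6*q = (q + 3)*(q^3 + q^2 - 2*q) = q*(q + 3)*(q^2 + q - 2) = q*(q - 1)*(q + 3)*(q + 2)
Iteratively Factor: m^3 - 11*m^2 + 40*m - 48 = (m - 3)*(m^2 - 8*m + 16) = (m - 4)*(m - 3)*(m - 4)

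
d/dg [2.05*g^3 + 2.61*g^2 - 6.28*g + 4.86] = 6.15*g^2 + 5.22*g - 6.28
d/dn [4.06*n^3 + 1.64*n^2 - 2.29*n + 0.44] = 12.18*n^2 + 3.28*n - 2.29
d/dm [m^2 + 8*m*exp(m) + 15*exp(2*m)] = 8*m*exp(m) + 2*m + 30*exp(2*m) + 8*exp(m)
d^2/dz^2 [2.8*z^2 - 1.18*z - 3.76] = 5.60000000000000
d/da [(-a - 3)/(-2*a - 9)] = 3/(2*a + 9)^2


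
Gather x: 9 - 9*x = 9 - 9*x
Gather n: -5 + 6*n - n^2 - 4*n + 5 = -n^2 + 2*n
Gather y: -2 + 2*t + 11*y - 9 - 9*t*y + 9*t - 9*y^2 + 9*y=11*t - 9*y^2 + y*(20 - 9*t) - 11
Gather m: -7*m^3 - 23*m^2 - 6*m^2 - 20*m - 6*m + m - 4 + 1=-7*m^3 - 29*m^2 - 25*m - 3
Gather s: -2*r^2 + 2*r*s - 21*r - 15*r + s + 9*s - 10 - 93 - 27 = -2*r^2 - 36*r + s*(2*r + 10) - 130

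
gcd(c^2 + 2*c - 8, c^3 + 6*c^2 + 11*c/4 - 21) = c + 4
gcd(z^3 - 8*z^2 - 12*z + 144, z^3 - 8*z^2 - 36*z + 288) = z - 6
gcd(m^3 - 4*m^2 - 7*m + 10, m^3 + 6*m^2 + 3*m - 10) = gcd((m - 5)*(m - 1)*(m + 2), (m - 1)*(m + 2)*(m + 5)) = m^2 + m - 2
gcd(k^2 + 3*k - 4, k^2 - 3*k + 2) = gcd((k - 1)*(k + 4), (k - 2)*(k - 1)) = k - 1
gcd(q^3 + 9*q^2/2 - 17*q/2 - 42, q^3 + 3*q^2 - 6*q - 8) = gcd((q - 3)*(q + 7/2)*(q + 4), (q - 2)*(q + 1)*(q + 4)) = q + 4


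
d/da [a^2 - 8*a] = 2*a - 8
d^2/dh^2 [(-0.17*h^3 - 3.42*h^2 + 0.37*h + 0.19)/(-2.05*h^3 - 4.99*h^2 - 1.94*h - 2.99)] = (25.2670699999999*h^6 - 13.38609*h^5 - 126.40341*h^4 - 410.069748*h^3 - 305.948754*h^2 + 38.19327*h + 69.682198)/(8.615125*h^9 + 62.911425*h^8 + 177.594165*h^7 + 281.019304*h^6 + 351.581952*h^5 + 351.042369*h^4 + 235.952963*h^3 + 167.592789*h^2 + 52.031382*h + 26.730899)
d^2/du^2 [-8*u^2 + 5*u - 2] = -16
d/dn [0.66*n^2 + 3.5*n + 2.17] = 1.32*n + 3.5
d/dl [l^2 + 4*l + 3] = 2*l + 4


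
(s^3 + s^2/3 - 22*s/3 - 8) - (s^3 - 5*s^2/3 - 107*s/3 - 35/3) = 2*s^2 + 85*s/3 + 11/3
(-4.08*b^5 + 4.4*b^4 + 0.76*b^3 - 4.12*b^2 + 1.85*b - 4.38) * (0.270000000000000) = -1.1016*b^5 + 1.188*b^4 + 0.2052*b^3 - 1.1124*b^2 + 0.4995*b - 1.1826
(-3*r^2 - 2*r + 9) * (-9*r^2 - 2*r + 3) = 27*r^4 + 24*r^3 - 86*r^2 - 24*r + 27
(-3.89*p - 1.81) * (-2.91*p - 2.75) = 11.3199*p^2 + 15.9646*p + 4.9775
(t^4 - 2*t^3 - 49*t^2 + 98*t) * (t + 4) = t^5 + 2*t^4 - 57*t^3 - 98*t^2 + 392*t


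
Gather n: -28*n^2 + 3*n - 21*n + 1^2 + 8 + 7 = -28*n^2 - 18*n + 16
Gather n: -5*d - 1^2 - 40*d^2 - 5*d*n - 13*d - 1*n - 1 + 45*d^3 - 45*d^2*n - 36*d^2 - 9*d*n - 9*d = 45*d^3 - 76*d^2 - 27*d + n*(-45*d^2 - 14*d - 1) - 2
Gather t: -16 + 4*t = 4*t - 16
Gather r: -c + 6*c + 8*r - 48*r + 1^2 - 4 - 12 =5*c - 40*r - 15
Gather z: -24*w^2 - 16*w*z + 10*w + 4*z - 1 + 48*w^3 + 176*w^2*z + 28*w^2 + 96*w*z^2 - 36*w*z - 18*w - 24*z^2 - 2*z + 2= 48*w^3 + 4*w^2 - 8*w + z^2*(96*w - 24) + z*(176*w^2 - 52*w + 2) + 1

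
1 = 1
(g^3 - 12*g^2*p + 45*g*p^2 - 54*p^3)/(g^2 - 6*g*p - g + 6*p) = (g^2 - 6*g*p + 9*p^2)/(g - 1)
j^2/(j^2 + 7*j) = j/(j + 7)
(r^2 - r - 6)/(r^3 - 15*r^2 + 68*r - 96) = (r + 2)/(r^2 - 12*r + 32)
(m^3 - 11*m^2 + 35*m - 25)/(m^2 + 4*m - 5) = (m^2 - 10*m + 25)/(m + 5)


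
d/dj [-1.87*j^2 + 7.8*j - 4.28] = 7.8 - 3.74*j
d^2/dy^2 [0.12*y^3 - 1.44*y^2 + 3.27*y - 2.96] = 0.72*y - 2.88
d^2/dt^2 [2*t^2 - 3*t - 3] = 4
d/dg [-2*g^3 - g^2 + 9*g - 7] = -6*g^2 - 2*g + 9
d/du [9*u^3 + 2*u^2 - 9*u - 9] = 27*u^2 + 4*u - 9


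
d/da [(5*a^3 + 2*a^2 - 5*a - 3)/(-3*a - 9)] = (-10*a^3 - 47*a^2 - 12*a + 12)/(3*(a^2 + 6*a + 9))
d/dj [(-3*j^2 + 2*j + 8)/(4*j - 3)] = 2*(-6*j^2 + 9*j - 19)/(16*j^2 - 24*j + 9)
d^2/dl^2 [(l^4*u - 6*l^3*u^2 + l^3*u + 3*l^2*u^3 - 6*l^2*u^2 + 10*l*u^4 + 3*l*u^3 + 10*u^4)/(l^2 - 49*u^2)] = 2*u*(-l^6 + 147*l^4*u^2 + 284*l^3*u^3 - 52*l^3*u^2 - 14847*l^2*u^4 + 852*l^2*u^3 + 41748*l*u^5 - 7644*l*u^4 - 7203*u^6 + 13916*u^5)/(-l^6 + 147*l^4*u^2 - 7203*l^2*u^4 + 117649*u^6)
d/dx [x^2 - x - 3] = 2*x - 1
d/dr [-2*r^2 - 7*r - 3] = -4*r - 7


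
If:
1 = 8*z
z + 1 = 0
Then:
No Solution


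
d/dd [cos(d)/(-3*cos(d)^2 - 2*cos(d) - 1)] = (sin(d) - 3*sin(3*d))/(4*cos(d) + 3*cos(2*d) + 5)^2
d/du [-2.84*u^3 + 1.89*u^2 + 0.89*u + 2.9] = -8.52*u^2 + 3.78*u + 0.89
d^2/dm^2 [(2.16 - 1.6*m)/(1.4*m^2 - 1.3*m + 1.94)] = (-(1.6*m - 2.16)*(2.8*m - 1.3)*(5.6*m - 2.6) + (13.44*m - 10.208)*(1.4*m^2 - 1.3*m + 1.94))/(1.4*m^2 - 1.3*m + 1.94)^3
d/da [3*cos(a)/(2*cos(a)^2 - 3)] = 3*(cos(2*a) + 4)*sin(a)/(cos(2*a) - 2)^2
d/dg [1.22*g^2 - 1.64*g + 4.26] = 2.44*g - 1.64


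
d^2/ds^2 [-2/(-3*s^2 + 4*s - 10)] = 4*(-9*s^2 + 12*s + 4*(3*s - 2)^2 - 30)/(3*s^2 - 4*s + 10)^3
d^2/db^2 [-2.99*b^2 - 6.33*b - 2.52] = -5.98000000000000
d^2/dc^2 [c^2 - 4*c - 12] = 2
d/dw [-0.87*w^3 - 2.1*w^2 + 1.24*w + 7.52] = -2.61*w^2 - 4.2*w + 1.24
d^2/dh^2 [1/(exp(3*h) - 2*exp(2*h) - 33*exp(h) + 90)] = ((-9*exp(2*h) + 8*exp(h) + 33)*(exp(3*h) - 2*exp(2*h) - 33*exp(h) + 90) + 2*(-3*exp(2*h) + 4*exp(h) + 33)^2*exp(h))*exp(h)/(exp(3*h) - 2*exp(2*h) - 33*exp(h) + 90)^3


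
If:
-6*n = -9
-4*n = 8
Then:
No Solution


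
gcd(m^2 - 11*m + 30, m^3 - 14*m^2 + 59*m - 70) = m - 5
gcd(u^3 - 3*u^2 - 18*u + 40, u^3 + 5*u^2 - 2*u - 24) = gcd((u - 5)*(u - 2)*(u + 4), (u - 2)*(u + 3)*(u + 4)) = u^2 + 2*u - 8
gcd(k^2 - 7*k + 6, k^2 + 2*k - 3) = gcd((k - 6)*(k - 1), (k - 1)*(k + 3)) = k - 1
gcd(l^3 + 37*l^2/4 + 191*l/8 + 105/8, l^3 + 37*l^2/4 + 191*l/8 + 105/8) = l^3 + 37*l^2/4 + 191*l/8 + 105/8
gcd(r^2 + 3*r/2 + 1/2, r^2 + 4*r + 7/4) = r + 1/2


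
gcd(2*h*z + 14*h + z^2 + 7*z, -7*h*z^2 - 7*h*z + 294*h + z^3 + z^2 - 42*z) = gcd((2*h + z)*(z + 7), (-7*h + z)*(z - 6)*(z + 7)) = z + 7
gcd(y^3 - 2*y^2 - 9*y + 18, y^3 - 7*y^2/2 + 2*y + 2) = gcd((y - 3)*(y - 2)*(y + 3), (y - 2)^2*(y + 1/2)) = y - 2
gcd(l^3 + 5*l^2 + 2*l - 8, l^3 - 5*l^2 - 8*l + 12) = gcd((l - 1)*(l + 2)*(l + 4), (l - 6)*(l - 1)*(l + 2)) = l^2 + l - 2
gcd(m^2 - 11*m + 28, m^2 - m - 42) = m - 7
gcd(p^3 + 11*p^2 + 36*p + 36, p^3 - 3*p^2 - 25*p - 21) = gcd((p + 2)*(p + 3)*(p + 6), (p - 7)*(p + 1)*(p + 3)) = p + 3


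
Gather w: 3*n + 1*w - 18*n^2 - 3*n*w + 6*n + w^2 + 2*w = -18*n^2 + 9*n + w^2 + w*(3 - 3*n)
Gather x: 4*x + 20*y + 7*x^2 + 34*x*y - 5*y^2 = 7*x^2 + x*(34*y + 4) - 5*y^2 + 20*y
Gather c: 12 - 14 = -2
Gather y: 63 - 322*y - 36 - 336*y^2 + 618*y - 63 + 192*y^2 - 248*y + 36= -144*y^2 + 48*y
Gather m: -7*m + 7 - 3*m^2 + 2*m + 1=-3*m^2 - 5*m + 8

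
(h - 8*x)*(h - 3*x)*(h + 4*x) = h^3 - 7*h^2*x - 20*h*x^2 + 96*x^3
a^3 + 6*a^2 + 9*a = a*(a + 3)^2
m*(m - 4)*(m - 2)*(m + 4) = m^4 - 2*m^3 - 16*m^2 + 32*m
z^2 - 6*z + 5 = (z - 5)*(z - 1)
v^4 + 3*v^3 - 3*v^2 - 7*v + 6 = (v - 1)^2*(v + 2)*(v + 3)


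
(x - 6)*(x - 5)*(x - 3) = x^3 - 14*x^2 + 63*x - 90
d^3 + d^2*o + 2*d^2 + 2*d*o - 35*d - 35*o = (d - 5)*(d + 7)*(d + o)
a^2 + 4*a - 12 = (a - 2)*(a + 6)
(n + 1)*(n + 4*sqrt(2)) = n^2 + n + 4*sqrt(2)*n + 4*sqrt(2)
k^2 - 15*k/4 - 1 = (k - 4)*(k + 1/4)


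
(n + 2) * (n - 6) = n^2 - 4*n - 12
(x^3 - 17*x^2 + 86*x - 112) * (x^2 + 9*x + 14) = x^5 - 8*x^4 - 53*x^3 + 424*x^2 + 196*x - 1568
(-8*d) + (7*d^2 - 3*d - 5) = 7*d^2 - 11*d - 5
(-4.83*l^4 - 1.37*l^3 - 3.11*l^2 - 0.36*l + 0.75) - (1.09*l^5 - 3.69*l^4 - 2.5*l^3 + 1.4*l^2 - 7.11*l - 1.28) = -1.09*l^5 - 1.14*l^4 + 1.13*l^3 - 4.51*l^2 + 6.75*l + 2.03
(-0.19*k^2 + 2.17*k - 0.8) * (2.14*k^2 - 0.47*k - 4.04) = -0.4066*k^4 + 4.7331*k^3 - 1.9643*k^2 - 8.3908*k + 3.232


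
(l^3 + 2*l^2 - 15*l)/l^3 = 1 + 2/l - 15/l^2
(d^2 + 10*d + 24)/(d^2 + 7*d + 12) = (d + 6)/(d + 3)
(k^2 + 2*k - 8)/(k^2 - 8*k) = (k^2 + 2*k - 8)/(k*(k - 8))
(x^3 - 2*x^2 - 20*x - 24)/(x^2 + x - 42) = (x^2 + 4*x + 4)/(x + 7)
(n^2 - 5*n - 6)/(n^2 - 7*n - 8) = (n - 6)/(n - 8)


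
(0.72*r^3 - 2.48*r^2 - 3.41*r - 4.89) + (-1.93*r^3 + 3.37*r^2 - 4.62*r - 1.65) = -1.21*r^3 + 0.89*r^2 - 8.03*r - 6.54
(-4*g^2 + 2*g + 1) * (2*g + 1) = -8*g^3 + 4*g + 1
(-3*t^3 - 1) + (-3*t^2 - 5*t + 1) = -3*t^3 - 3*t^2 - 5*t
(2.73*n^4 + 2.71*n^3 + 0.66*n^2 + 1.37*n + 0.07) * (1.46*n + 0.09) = 3.9858*n^5 + 4.2023*n^4 + 1.2075*n^3 + 2.0596*n^2 + 0.2255*n + 0.0063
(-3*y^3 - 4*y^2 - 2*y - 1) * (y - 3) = -3*y^4 + 5*y^3 + 10*y^2 + 5*y + 3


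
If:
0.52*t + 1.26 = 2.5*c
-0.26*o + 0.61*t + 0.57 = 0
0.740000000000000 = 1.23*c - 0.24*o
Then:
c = 0.07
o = -2.74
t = -2.10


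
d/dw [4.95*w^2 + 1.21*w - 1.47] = 9.9*w + 1.21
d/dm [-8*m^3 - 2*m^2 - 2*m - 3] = -24*m^2 - 4*m - 2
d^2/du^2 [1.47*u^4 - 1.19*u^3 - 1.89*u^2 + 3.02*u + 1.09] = 17.64*u^2 - 7.14*u - 3.78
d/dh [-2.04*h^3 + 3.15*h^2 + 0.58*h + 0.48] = -6.12*h^2 + 6.3*h + 0.58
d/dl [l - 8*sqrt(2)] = 1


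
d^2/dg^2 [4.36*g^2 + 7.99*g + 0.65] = 8.72000000000000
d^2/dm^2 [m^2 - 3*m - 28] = 2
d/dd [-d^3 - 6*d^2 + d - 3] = -3*d^2 - 12*d + 1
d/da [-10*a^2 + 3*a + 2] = 3 - 20*a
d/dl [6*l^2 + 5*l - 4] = 12*l + 5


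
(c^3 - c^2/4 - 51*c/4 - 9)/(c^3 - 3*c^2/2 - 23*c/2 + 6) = (4*c + 3)/(2*(2*c - 1))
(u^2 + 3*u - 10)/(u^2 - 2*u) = (u + 5)/u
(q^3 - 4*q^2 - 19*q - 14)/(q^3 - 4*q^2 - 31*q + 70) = (q^2 + 3*q + 2)/(q^2 + 3*q - 10)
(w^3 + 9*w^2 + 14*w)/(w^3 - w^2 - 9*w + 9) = w*(w^2 + 9*w + 14)/(w^3 - w^2 - 9*w + 9)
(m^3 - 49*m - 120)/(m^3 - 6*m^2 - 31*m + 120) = (m + 3)/(m - 3)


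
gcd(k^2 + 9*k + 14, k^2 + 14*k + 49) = k + 7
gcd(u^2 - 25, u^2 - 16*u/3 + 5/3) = u - 5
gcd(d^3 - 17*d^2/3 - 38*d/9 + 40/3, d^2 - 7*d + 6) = d - 6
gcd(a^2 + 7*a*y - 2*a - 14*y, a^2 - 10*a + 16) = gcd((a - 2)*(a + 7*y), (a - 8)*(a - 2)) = a - 2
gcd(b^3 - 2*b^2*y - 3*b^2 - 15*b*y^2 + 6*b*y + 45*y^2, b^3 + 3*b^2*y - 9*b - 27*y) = b^2 + 3*b*y - 3*b - 9*y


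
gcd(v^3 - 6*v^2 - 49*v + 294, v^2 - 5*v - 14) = v - 7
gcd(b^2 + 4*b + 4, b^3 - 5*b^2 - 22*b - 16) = b + 2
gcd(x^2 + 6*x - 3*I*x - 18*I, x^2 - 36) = x + 6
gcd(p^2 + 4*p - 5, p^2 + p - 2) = p - 1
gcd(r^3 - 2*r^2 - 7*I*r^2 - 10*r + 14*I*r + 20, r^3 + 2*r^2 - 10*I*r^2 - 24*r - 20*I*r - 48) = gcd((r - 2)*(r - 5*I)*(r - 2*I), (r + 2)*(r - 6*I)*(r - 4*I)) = 1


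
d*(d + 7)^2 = d^3 + 14*d^2 + 49*d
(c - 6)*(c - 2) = c^2 - 8*c + 12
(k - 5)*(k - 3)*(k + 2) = k^3 - 6*k^2 - k + 30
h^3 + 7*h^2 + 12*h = h*(h + 3)*(h + 4)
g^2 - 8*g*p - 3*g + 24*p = (g - 3)*(g - 8*p)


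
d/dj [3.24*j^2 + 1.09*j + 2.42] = 6.48*j + 1.09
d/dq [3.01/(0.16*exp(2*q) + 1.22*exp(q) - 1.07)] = (-0.9632*exp(q) - 3.6722)*exp(q)/(0.16*exp(2*q) + 1.22*exp(q) - 1.07)^2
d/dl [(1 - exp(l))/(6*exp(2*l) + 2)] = (3*exp(2*l) - 6*exp(l) - 1)*exp(l)/(2*(9*exp(4*l) + 6*exp(2*l) + 1))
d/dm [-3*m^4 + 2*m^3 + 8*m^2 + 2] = 2*m*(-6*m^2 + 3*m + 8)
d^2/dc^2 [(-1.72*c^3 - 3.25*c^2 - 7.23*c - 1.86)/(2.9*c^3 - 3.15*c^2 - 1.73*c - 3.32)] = (-86.0894*c^6 - 416.60124*c^5 - 87.9883199999997*c^4 - 321.139876*c^3 - 745.413612*c^2 + 171.651972*c + 39.177028)/(24.389*c^9 - 79.4745*c^8 + 42.67785*c^7 - 20.198175*c^6 + 156.509655*c^5 - 27.172365*c^4 - 17.836877*c^3 - 133.970964*c^2 - 57.206256*c - 36.594368)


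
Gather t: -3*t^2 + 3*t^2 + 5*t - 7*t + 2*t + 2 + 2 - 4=0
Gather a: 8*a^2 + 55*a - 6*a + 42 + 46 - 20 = 8*a^2 + 49*a + 68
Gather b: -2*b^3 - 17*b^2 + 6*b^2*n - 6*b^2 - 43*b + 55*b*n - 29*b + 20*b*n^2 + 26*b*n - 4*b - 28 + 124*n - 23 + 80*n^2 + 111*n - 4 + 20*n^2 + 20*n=-2*b^3 + b^2*(6*n - 23) + b*(20*n^2 + 81*n - 76) + 100*n^2 + 255*n - 55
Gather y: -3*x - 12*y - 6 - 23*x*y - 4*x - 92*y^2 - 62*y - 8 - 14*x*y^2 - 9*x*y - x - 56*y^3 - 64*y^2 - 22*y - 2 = -8*x - 56*y^3 + y^2*(-14*x - 156) + y*(-32*x - 96) - 16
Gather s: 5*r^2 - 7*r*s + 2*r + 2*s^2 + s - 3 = 5*r^2 + 2*r + 2*s^2 + s*(1 - 7*r) - 3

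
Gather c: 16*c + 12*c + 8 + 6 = 28*c + 14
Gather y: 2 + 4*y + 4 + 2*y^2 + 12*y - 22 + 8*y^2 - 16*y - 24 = 10*y^2 - 40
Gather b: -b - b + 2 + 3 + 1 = 6 - 2*b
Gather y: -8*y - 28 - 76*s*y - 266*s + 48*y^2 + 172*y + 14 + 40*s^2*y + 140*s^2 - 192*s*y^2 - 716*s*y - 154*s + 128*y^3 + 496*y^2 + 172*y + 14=140*s^2 - 420*s + 128*y^3 + y^2*(544 - 192*s) + y*(40*s^2 - 792*s + 336)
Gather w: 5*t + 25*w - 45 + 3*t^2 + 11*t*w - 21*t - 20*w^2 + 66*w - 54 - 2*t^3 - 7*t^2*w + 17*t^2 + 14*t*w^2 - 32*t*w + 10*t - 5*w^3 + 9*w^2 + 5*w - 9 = -2*t^3 + 20*t^2 - 6*t - 5*w^3 + w^2*(14*t - 11) + w*(-7*t^2 - 21*t + 96) - 108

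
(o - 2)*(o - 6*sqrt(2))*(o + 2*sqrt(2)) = o^3 - 4*sqrt(2)*o^2 - 2*o^2 - 24*o + 8*sqrt(2)*o + 48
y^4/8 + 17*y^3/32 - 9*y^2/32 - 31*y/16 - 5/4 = (y/4 + 1)*(y/2 + 1/2)*(y - 2)*(y + 5/4)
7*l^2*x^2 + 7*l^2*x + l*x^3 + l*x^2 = x*(7*l + x)*(l*x + l)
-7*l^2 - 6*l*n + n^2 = (-7*l + n)*(l + n)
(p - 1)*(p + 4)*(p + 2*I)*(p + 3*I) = p^4 + 3*p^3 + 5*I*p^3 - 10*p^2 + 15*I*p^2 - 18*p - 20*I*p + 24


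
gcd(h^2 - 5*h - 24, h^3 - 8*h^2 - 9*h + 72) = h^2 - 5*h - 24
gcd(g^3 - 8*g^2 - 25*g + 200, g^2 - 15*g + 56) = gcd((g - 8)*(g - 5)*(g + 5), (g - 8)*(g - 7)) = g - 8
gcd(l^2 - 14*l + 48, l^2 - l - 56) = l - 8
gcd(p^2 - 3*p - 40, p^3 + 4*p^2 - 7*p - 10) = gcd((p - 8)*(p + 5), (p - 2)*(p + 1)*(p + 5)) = p + 5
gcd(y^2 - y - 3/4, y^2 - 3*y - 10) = 1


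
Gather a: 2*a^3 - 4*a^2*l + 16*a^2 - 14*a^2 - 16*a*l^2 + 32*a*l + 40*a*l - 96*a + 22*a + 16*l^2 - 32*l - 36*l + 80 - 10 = 2*a^3 + a^2*(2 - 4*l) + a*(-16*l^2 + 72*l - 74) + 16*l^2 - 68*l + 70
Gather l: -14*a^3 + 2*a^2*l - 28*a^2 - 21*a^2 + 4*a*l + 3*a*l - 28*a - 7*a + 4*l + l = -14*a^3 - 49*a^2 - 35*a + l*(2*a^2 + 7*a + 5)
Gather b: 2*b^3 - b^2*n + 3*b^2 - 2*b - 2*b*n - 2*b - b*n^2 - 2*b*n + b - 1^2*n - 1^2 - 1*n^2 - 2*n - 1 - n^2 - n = 2*b^3 + b^2*(3 - n) + b*(-n^2 - 4*n - 3) - 2*n^2 - 4*n - 2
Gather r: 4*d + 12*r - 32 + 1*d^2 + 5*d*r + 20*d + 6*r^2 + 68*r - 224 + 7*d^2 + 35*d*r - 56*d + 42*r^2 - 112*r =8*d^2 - 32*d + 48*r^2 + r*(40*d - 32) - 256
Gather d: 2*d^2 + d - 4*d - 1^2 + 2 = 2*d^2 - 3*d + 1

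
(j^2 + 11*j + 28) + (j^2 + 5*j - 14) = 2*j^2 + 16*j + 14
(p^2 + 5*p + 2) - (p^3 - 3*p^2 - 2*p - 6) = -p^3 + 4*p^2 + 7*p + 8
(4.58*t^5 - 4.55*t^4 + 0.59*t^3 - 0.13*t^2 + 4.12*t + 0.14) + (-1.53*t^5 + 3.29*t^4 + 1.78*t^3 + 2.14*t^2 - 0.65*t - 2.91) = 3.05*t^5 - 1.26*t^4 + 2.37*t^3 + 2.01*t^2 + 3.47*t - 2.77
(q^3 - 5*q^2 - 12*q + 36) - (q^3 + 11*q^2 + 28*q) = -16*q^2 - 40*q + 36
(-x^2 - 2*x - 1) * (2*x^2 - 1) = -2*x^4 - 4*x^3 - x^2 + 2*x + 1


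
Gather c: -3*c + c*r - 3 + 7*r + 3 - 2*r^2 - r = c*(r - 3) - 2*r^2 + 6*r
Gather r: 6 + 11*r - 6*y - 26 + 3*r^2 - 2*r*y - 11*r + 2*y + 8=3*r^2 - 2*r*y - 4*y - 12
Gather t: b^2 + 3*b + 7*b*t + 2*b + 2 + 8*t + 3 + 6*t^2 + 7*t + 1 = b^2 + 5*b + 6*t^2 + t*(7*b + 15) + 6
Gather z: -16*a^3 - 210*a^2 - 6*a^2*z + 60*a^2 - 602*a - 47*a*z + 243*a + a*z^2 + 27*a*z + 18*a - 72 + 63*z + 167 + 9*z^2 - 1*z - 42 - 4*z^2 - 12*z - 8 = -16*a^3 - 150*a^2 - 341*a + z^2*(a + 5) + z*(-6*a^2 - 20*a + 50) + 45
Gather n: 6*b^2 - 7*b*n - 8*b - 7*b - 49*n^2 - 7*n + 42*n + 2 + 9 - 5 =6*b^2 - 15*b - 49*n^2 + n*(35 - 7*b) + 6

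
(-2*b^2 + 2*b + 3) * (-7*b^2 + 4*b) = 14*b^4 - 22*b^3 - 13*b^2 + 12*b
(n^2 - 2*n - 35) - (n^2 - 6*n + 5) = 4*n - 40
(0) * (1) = 0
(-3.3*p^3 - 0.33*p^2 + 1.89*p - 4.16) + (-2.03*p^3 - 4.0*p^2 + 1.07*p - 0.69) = -5.33*p^3 - 4.33*p^2 + 2.96*p - 4.85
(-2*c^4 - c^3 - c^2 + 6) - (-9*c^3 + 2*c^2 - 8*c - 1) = -2*c^4 + 8*c^3 - 3*c^2 + 8*c + 7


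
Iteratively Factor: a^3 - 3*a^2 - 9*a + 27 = (a + 3)*(a^2 - 6*a + 9) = (a - 3)*(a + 3)*(a - 3)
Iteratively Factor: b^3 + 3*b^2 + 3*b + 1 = (b + 1)*(b^2 + 2*b + 1) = (b + 1)^2*(b + 1)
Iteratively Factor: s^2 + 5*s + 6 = (s + 3)*(s + 2)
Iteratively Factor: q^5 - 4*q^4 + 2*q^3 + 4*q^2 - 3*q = (q - 1)*(q^4 - 3*q^3 - q^2 + 3*q) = q*(q - 1)*(q^3 - 3*q^2 - q + 3) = q*(q - 1)*(q + 1)*(q^2 - 4*q + 3) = q*(q - 3)*(q - 1)*(q + 1)*(q - 1)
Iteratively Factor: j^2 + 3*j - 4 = (j - 1)*(j + 4)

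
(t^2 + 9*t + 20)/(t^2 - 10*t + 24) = (t^2 + 9*t + 20)/(t^2 - 10*t + 24)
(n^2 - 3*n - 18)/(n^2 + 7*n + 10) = (n^2 - 3*n - 18)/(n^2 + 7*n + 10)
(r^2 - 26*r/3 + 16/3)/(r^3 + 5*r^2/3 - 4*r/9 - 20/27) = 9*(r - 8)/(9*r^2 + 21*r + 10)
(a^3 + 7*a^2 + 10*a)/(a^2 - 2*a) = (a^2 + 7*a + 10)/(a - 2)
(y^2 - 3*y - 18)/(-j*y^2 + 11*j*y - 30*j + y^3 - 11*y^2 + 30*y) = (y + 3)/(-j*y + 5*j + y^2 - 5*y)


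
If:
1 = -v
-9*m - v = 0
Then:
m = 1/9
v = -1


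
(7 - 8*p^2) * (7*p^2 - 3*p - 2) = -56*p^4 + 24*p^3 + 65*p^2 - 21*p - 14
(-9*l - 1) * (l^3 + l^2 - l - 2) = -9*l^4 - 10*l^3 + 8*l^2 + 19*l + 2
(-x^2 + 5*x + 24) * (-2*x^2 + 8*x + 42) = 2*x^4 - 18*x^3 - 50*x^2 + 402*x + 1008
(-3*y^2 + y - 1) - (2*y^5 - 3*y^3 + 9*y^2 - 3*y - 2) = -2*y^5 + 3*y^3 - 12*y^2 + 4*y + 1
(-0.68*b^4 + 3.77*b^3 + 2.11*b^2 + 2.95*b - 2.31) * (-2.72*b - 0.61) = 1.8496*b^5 - 9.8396*b^4 - 8.0389*b^3 - 9.3111*b^2 + 4.4837*b + 1.4091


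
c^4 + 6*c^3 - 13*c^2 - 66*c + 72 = (c - 3)*(c - 1)*(c + 4)*(c + 6)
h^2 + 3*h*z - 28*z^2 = (h - 4*z)*(h + 7*z)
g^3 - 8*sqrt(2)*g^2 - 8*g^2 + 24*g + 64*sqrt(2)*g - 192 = (g - 8)*(g - 6*sqrt(2))*(g - 2*sqrt(2))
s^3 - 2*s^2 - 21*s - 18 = (s - 6)*(s + 1)*(s + 3)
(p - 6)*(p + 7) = p^2 + p - 42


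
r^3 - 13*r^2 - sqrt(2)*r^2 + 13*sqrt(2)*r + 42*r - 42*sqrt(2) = (r - 7)*(r - 6)*(r - sqrt(2))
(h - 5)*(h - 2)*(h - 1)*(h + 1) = h^4 - 7*h^3 + 9*h^2 + 7*h - 10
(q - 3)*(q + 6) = q^2 + 3*q - 18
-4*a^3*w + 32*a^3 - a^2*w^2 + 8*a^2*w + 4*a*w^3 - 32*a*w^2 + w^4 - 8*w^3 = (-a + w)*(a + w)*(4*a + w)*(w - 8)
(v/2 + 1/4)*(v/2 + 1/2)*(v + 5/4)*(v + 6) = v^4/4 + 35*v^3/16 + 151*v^2/32 + 119*v/32 + 15/16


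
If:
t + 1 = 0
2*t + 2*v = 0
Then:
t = -1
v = 1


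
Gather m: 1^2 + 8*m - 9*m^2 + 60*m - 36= -9*m^2 + 68*m - 35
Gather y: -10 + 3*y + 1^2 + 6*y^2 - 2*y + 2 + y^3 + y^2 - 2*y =y^3 + 7*y^2 - y - 7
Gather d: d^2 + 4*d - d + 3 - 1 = d^2 + 3*d + 2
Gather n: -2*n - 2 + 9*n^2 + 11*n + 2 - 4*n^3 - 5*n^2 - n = -4*n^3 + 4*n^2 + 8*n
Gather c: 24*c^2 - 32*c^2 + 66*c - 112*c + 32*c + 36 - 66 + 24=-8*c^2 - 14*c - 6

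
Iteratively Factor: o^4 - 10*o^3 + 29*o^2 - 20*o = (o - 1)*(o^3 - 9*o^2 + 20*o) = (o - 5)*(o - 1)*(o^2 - 4*o) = (o - 5)*(o - 4)*(o - 1)*(o)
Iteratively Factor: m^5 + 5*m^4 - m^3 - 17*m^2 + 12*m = (m - 1)*(m^4 + 6*m^3 + 5*m^2 - 12*m) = (m - 1)^2*(m^3 + 7*m^2 + 12*m) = (m - 1)^2*(m + 3)*(m^2 + 4*m) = (m - 1)^2*(m + 3)*(m + 4)*(m)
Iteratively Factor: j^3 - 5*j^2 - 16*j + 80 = (j - 4)*(j^2 - j - 20) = (j - 5)*(j - 4)*(j + 4)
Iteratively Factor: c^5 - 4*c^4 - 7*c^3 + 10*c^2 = (c)*(c^4 - 4*c^3 - 7*c^2 + 10*c) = c*(c - 5)*(c^3 + c^2 - 2*c) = c^2*(c - 5)*(c^2 + c - 2) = c^2*(c - 5)*(c + 2)*(c - 1)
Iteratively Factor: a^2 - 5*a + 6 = (a - 3)*(a - 2)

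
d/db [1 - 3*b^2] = -6*b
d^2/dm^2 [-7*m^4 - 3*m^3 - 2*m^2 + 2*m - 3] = -84*m^2 - 18*m - 4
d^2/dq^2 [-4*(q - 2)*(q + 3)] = -8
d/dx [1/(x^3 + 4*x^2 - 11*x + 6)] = (-3*x^2 - 8*x + 11)/(x^3 + 4*x^2 - 11*x + 6)^2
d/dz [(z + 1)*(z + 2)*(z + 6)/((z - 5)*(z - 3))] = (z^4 - 16*z^3 - 47*z^2 + 246*z + 396)/(z^4 - 16*z^3 + 94*z^2 - 240*z + 225)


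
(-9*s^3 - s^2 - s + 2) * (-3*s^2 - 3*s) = 27*s^5 + 30*s^4 + 6*s^3 - 3*s^2 - 6*s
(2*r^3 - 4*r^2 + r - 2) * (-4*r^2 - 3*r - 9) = -8*r^5 + 10*r^4 - 10*r^3 + 41*r^2 - 3*r + 18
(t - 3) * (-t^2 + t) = -t^3 + 4*t^2 - 3*t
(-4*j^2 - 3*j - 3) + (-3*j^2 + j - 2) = -7*j^2 - 2*j - 5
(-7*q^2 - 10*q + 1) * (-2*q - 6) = 14*q^3 + 62*q^2 + 58*q - 6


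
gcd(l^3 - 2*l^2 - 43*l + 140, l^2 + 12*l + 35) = l + 7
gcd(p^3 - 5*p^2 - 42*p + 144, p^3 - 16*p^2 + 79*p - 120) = p^2 - 11*p + 24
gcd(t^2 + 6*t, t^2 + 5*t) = t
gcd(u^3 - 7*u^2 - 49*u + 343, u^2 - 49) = u^2 - 49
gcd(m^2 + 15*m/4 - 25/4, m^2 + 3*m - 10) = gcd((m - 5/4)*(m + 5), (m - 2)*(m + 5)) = m + 5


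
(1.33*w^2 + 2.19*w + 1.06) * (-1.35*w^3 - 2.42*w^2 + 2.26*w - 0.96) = -1.7955*w^5 - 6.1751*w^4 - 3.725*w^3 + 1.1074*w^2 + 0.2932*w - 1.0176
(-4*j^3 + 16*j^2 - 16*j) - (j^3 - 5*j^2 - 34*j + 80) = -5*j^3 + 21*j^2 + 18*j - 80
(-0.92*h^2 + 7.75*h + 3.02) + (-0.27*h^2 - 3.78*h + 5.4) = -1.19*h^2 + 3.97*h + 8.42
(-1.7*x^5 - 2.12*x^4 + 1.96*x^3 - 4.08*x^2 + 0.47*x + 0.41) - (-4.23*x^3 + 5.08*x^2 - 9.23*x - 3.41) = -1.7*x^5 - 2.12*x^4 + 6.19*x^3 - 9.16*x^2 + 9.7*x + 3.82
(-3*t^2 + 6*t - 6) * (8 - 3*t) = 9*t^3 - 42*t^2 + 66*t - 48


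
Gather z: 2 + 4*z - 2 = 4*z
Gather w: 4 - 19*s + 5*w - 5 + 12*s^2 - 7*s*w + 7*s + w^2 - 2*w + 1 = 12*s^2 - 12*s + w^2 + w*(3 - 7*s)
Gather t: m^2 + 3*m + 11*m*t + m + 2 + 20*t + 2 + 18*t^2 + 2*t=m^2 + 4*m + 18*t^2 + t*(11*m + 22) + 4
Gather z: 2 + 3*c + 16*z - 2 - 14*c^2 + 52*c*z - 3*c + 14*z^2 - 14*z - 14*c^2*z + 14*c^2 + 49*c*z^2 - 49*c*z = z^2*(49*c + 14) + z*(-14*c^2 + 3*c + 2)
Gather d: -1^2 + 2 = 1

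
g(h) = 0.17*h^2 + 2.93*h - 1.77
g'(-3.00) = 1.91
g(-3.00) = -9.03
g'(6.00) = 4.97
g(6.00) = 21.93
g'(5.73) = 4.88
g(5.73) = 20.60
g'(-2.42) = 2.11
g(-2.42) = -7.87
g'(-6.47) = 0.73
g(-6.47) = -13.61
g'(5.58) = 4.83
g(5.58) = 19.87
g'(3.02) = 3.96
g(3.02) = 8.63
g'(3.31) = 4.06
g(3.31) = 9.79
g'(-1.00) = 2.59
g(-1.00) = -4.53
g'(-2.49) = 2.08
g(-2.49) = -8.01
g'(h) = 0.34*h + 2.93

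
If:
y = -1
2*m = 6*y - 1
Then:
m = -7/2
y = -1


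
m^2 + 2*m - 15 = (m - 3)*(m + 5)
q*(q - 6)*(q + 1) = q^3 - 5*q^2 - 6*q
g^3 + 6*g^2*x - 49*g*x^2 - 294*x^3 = (g - 7*x)*(g + 6*x)*(g + 7*x)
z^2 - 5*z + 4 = (z - 4)*(z - 1)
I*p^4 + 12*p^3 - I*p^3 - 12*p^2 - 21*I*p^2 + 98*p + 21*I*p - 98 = (p - 7*I)^2*(p + 2*I)*(I*p - I)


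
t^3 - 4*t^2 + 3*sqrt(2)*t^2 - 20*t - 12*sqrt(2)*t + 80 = (t - 4)*(t - 2*sqrt(2))*(t + 5*sqrt(2))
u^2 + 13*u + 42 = (u + 6)*(u + 7)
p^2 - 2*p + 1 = (p - 1)^2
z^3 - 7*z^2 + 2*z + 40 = (z - 5)*(z - 4)*(z + 2)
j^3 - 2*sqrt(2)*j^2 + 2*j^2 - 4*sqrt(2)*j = j*(j + 2)*(j - 2*sqrt(2))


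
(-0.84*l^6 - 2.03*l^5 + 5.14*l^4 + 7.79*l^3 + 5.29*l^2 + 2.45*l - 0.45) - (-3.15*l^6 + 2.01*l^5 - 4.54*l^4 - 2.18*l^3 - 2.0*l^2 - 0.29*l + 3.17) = 2.31*l^6 - 4.04*l^5 + 9.68*l^4 + 9.97*l^3 + 7.29*l^2 + 2.74*l - 3.62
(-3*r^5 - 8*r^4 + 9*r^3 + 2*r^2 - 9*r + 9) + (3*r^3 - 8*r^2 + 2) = -3*r^5 - 8*r^4 + 12*r^3 - 6*r^2 - 9*r + 11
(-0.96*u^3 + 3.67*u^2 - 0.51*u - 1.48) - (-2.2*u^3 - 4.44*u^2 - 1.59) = 1.24*u^3 + 8.11*u^2 - 0.51*u + 0.11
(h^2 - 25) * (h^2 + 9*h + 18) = h^4 + 9*h^3 - 7*h^2 - 225*h - 450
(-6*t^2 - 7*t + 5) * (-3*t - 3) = 18*t^3 + 39*t^2 + 6*t - 15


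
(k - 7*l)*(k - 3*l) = k^2 - 10*k*l + 21*l^2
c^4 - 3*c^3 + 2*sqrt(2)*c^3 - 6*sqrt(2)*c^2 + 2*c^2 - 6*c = c*(c - 3)*(c + sqrt(2))^2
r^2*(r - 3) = r^3 - 3*r^2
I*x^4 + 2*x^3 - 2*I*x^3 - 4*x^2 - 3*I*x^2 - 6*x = x*(x - 3)*(x - 2*I)*(I*x + I)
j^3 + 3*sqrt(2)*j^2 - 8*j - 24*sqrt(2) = (j - 2*sqrt(2))*(j + 2*sqrt(2))*(j + 3*sqrt(2))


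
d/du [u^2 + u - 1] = 2*u + 1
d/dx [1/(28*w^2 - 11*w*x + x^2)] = (11*w - 2*x)/(28*w^2 - 11*w*x + x^2)^2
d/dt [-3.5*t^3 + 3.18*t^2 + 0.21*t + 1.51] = -10.5*t^2 + 6.36*t + 0.21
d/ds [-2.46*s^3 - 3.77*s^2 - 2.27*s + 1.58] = -7.38*s^2 - 7.54*s - 2.27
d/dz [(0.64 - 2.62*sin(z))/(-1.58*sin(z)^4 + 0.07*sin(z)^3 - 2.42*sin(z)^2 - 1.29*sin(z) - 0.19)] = (-12.4188*sin(z)^4 + 4.4116*sin(z)^3 - 6.4748*sin(z)^2 + 3.0976*sin(z) + 1.3234)*cos(z)/(2.4964*sin(z)^8 - 0.2212*sin(z)^7 + 7.6521*sin(z)^6 + 3.7376*sin(z)^5 + 6.2762*sin(z)^4 + 6.217*sin(z)^3 + 2.5837*sin(z)^2 + 0.4902*sin(z) + 0.0361)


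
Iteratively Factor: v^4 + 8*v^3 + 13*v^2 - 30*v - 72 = (v + 3)*(v^3 + 5*v^2 - 2*v - 24) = (v + 3)^2*(v^2 + 2*v - 8) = (v - 2)*(v + 3)^2*(v + 4)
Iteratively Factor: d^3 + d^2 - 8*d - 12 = (d - 3)*(d^2 + 4*d + 4) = (d - 3)*(d + 2)*(d + 2)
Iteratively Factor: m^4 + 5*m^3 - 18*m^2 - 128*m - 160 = (m + 4)*(m^3 + m^2 - 22*m - 40) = (m - 5)*(m + 4)*(m^2 + 6*m + 8) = (m - 5)*(m + 2)*(m + 4)*(m + 4)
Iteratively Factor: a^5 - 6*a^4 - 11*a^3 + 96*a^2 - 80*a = (a + 4)*(a^4 - 10*a^3 + 29*a^2 - 20*a) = (a - 4)*(a + 4)*(a^3 - 6*a^2 + 5*a) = (a - 4)*(a - 1)*(a + 4)*(a^2 - 5*a) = a*(a - 4)*(a - 1)*(a + 4)*(a - 5)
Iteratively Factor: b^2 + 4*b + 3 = (b + 3)*(b + 1)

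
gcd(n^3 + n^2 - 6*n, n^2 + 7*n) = n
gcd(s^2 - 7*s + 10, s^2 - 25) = s - 5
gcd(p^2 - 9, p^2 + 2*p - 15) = p - 3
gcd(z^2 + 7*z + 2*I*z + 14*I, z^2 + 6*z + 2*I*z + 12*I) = z + 2*I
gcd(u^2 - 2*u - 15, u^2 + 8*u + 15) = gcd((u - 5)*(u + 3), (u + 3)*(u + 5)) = u + 3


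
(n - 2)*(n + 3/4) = n^2 - 5*n/4 - 3/2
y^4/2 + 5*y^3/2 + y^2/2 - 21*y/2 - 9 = (y/2 + 1/2)*(y - 2)*(y + 3)^2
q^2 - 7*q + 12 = (q - 4)*(q - 3)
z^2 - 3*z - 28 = (z - 7)*(z + 4)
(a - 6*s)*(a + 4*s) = a^2 - 2*a*s - 24*s^2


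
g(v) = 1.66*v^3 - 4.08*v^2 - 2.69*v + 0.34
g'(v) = 4.98*v^2 - 8.16*v - 2.69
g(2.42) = -6.54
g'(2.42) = 6.73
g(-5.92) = -471.13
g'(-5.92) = 220.15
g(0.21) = -0.39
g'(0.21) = -4.18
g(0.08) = 0.10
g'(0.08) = -3.31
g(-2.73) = -56.50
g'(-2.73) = 56.70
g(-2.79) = -59.97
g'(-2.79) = 58.84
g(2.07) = -7.99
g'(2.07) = 1.76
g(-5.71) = -426.37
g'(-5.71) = 206.27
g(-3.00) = -73.13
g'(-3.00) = 66.61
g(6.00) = 195.88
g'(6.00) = 127.63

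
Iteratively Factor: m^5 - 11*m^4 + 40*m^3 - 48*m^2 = (m)*(m^4 - 11*m^3 + 40*m^2 - 48*m) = m*(m - 4)*(m^3 - 7*m^2 + 12*m) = m^2*(m - 4)*(m^2 - 7*m + 12) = m^2*(m - 4)*(m - 3)*(m - 4)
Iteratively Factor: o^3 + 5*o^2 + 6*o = (o + 2)*(o^2 + 3*o) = (o + 2)*(o + 3)*(o)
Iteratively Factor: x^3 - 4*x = (x + 2)*(x^2 - 2*x) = x*(x + 2)*(x - 2)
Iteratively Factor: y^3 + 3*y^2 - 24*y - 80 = (y + 4)*(y^2 - y - 20) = (y + 4)^2*(y - 5)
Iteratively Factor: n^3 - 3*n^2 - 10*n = (n + 2)*(n^2 - 5*n) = n*(n + 2)*(n - 5)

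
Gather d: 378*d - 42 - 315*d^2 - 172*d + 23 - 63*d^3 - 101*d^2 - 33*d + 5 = -63*d^3 - 416*d^2 + 173*d - 14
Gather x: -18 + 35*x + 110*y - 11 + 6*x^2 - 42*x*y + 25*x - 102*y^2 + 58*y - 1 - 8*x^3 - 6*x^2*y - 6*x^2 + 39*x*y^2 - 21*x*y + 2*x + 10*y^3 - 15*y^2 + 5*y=-8*x^3 - 6*x^2*y + x*(39*y^2 - 63*y + 62) + 10*y^3 - 117*y^2 + 173*y - 30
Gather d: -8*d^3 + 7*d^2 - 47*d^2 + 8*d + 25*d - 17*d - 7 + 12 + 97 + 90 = -8*d^3 - 40*d^2 + 16*d + 192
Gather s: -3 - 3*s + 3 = -3*s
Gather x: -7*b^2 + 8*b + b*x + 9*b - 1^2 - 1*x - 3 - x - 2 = -7*b^2 + 17*b + x*(b - 2) - 6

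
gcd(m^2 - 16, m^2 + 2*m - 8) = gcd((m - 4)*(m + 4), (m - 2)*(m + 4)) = m + 4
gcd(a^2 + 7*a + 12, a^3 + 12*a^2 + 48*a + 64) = a + 4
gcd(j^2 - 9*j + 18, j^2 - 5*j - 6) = j - 6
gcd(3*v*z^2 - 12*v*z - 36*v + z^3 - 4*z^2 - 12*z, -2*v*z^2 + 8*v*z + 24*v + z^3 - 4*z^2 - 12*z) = z^2 - 4*z - 12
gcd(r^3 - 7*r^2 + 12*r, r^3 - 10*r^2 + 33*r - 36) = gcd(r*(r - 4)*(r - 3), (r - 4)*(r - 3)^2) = r^2 - 7*r + 12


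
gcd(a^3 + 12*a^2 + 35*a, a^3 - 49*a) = a^2 + 7*a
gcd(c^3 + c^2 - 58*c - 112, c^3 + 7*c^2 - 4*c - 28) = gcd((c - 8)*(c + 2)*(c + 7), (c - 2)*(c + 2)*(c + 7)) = c^2 + 9*c + 14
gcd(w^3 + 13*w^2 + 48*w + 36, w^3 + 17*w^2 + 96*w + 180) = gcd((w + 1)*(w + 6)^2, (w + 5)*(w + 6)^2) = w^2 + 12*w + 36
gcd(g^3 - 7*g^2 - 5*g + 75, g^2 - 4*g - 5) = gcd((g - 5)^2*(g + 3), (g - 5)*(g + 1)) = g - 5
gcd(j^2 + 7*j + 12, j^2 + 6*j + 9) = j + 3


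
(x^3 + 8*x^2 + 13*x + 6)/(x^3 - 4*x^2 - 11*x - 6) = (x + 6)/(x - 6)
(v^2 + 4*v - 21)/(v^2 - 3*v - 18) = (-v^2 - 4*v + 21)/(-v^2 + 3*v + 18)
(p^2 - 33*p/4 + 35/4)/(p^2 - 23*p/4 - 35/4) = (4*p - 5)/(4*p + 5)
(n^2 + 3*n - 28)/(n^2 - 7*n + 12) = (n + 7)/(n - 3)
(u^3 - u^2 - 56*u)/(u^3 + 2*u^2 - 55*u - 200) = u*(u + 7)/(u^2 + 10*u + 25)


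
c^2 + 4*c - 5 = (c - 1)*(c + 5)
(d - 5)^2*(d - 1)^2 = d^4 - 12*d^3 + 46*d^2 - 60*d + 25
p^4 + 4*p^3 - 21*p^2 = p^2*(p - 3)*(p + 7)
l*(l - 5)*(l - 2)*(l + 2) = l^4 - 5*l^3 - 4*l^2 + 20*l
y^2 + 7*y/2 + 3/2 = (y + 1/2)*(y + 3)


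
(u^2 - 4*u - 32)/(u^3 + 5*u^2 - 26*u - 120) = (u - 8)/(u^2 + u - 30)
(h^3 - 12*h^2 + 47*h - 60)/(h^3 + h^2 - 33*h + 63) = (h^2 - 9*h + 20)/(h^2 + 4*h - 21)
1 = 1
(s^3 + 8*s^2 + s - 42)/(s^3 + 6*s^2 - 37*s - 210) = (s^2 + s - 6)/(s^2 - s - 30)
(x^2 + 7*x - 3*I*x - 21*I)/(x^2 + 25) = (x^2 + x*(7 - 3*I) - 21*I)/(x^2 + 25)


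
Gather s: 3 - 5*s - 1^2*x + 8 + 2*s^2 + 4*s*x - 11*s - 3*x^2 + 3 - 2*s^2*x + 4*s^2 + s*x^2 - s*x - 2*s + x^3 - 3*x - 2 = s^2*(6 - 2*x) + s*(x^2 + 3*x - 18) + x^3 - 3*x^2 - 4*x + 12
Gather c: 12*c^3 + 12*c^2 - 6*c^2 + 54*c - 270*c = 12*c^3 + 6*c^2 - 216*c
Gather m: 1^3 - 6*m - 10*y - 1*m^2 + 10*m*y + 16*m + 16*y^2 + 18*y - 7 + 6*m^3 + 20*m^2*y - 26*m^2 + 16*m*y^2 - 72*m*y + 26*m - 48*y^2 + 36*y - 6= 6*m^3 + m^2*(20*y - 27) + m*(16*y^2 - 62*y + 36) - 32*y^2 + 44*y - 12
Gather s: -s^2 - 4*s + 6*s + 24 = -s^2 + 2*s + 24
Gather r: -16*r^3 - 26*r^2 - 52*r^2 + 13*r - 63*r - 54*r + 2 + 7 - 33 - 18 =-16*r^3 - 78*r^2 - 104*r - 42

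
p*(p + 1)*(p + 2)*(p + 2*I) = p^4 + 3*p^3 + 2*I*p^3 + 2*p^2 + 6*I*p^2 + 4*I*p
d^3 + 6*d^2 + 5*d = d*(d + 1)*(d + 5)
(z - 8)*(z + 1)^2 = z^3 - 6*z^2 - 15*z - 8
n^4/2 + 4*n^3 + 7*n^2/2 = n^2*(n/2 + 1/2)*(n + 7)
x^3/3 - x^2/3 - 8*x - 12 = (x/3 + 1)*(x - 6)*(x + 2)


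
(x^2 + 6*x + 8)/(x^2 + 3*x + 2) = (x + 4)/(x + 1)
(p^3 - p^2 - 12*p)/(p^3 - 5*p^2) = (p^2 - p - 12)/(p*(p - 5))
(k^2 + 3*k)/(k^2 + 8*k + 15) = k/(k + 5)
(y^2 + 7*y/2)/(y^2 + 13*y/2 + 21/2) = y/(y + 3)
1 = 1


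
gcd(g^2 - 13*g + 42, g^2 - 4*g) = 1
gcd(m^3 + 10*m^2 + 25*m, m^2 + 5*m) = m^2 + 5*m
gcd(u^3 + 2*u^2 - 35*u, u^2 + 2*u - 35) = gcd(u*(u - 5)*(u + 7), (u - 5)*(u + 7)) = u^2 + 2*u - 35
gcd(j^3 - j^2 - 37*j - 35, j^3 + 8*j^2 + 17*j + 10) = j^2 + 6*j + 5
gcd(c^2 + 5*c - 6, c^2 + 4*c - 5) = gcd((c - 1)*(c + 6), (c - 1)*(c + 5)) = c - 1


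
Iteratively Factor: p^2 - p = (p)*(p - 1)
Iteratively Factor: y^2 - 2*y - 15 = (y - 5)*(y + 3)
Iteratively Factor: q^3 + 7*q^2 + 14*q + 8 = (q + 2)*(q^2 + 5*q + 4) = (q + 1)*(q + 2)*(q + 4)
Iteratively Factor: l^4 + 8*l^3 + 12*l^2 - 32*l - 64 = (l + 4)*(l^3 + 4*l^2 - 4*l - 16) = (l - 2)*(l + 4)*(l^2 + 6*l + 8) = (l - 2)*(l + 4)^2*(l + 2)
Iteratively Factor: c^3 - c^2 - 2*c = (c - 2)*(c^2 + c) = (c - 2)*(c + 1)*(c)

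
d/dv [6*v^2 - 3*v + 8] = 12*v - 3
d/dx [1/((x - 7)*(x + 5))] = 2*(1 - x)/(x^4 - 4*x^3 - 66*x^2 + 140*x + 1225)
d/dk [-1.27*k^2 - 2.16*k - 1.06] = -2.54*k - 2.16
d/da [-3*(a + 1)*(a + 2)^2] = 3*(-3*a - 4)*(a + 2)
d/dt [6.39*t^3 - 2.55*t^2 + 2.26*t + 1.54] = 19.17*t^2 - 5.1*t + 2.26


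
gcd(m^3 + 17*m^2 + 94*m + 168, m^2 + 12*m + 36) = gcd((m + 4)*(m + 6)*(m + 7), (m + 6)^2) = m + 6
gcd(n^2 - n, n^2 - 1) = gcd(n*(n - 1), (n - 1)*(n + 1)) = n - 1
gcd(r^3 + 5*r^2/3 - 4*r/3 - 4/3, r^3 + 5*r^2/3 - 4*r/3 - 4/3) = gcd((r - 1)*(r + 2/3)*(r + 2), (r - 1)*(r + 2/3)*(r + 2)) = r^3 + 5*r^2/3 - 4*r/3 - 4/3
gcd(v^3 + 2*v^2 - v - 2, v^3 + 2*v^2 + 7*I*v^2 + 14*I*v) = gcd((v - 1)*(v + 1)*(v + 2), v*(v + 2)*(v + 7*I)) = v + 2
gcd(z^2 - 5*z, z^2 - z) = z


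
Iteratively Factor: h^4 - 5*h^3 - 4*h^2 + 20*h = (h - 5)*(h^3 - 4*h) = (h - 5)*(h + 2)*(h^2 - 2*h) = h*(h - 5)*(h + 2)*(h - 2)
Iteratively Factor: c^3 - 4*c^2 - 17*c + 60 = (c + 4)*(c^2 - 8*c + 15) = (c - 5)*(c + 4)*(c - 3)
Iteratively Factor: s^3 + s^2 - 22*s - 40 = (s - 5)*(s^2 + 6*s + 8) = (s - 5)*(s + 4)*(s + 2)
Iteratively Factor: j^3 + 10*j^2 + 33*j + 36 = (j + 4)*(j^2 + 6*j + 9) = (j + 3)*(j + 4)*(j + 3)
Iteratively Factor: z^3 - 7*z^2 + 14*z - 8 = (z - 4)*(z^2 - 3*z + 2) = (z - 4)*(z - 1)*(z - 2)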